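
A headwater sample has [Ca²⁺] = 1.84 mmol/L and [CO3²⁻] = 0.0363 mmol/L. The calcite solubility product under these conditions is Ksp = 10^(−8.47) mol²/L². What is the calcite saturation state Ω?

Ω = 19.7

Ksp = 10^(−8.47) = 3.388×10^-9
Ω = [Ca²⁺][CO3²⁻]/Ksp = (1.84×10^-3)(0.0363×10^-3) / 3.388×10^-9 = 19.7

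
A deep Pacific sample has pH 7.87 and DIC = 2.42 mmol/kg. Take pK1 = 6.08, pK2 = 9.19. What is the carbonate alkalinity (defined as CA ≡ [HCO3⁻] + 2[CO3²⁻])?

CA = [HCO3⁻] + 2[CO3²⁻] = (α₁ + 2α₂)·DIC
At pH 7.87: [H⁺]/K1 = 10^-1.79 = 0.016218, K2/[H⁺] = 10^-1.32 = 0.047863
α₁ = 1/(1 + 0.016218 + 0.047863) = 1/1.0641 = 0.9398; α₂ = α₁·K2/[H⁺] = 0.04498
α₁ + 2α₂ = 1.0297
CA = 1.0297 × 2.42 = 2.49 mmol/kg

CA = 2.49 mmol/kg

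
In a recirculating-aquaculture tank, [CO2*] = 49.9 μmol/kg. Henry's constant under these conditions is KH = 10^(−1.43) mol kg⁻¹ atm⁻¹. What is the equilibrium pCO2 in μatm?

KH = 10^(−1.43) = 3.715×10^-2 mol kg⁻¹ atm⁻¹
pCO2 = [CO2*]/KH = 49.9×10^-6 / 3.715×10^-2 = 1.34×10^-3 atm = 1340 μatm

pCO2 = 1340 μatm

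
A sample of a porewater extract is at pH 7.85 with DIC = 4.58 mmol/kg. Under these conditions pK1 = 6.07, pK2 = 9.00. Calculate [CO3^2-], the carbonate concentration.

α₂ = 1 / (1 + [H⁺]/K2 + [H⁺]²/(K1K2)) = 1 / (1 + 10^+1.15 + 10^-0.63)
   = 1 / (1 + 14.125 + 0.23442) = 1/15.360 = 0.06511
[CO3²⁻] = α₂ × DIC = 0.06511 × 4.58 = 0.298 mmol/kg

[CO3²⁻] = 0.298 mmol/kg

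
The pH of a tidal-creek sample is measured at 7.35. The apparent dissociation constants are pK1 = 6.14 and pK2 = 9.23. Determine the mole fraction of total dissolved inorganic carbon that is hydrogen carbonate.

α₁ = 0.930

α₁ = 1 / (1 + [H⁺]/K1 + K2/[H⁺]) = 1 / (1 + 10^-1.21 + 10^-1.88)
   = 1 / (1 + 0.061660 + 0.013183) = 1/1.0748 = 0.9304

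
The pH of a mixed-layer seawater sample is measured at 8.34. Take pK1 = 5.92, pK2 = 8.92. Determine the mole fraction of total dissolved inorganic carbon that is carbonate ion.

α₂ = 1 / (1 + [H⁺]/K2 + [H⁺]²/(K1K2)) = 1 / (1 + 10^+0.58 + 10^-1.84)
   = 1 / (1 + 3.8019 + 0.014454) = 1/4.8163 = 0.2076

α₂ = 0.208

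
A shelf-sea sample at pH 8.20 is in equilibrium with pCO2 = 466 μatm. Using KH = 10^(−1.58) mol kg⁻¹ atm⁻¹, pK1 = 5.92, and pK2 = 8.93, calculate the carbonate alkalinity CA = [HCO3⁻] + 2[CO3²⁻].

[CO2*] = KH · pCO2 = 10^(−1.58) × 466×10^-6 = 1.226×10^-5 mol/kg
α₀ = 1/(1 + K1/[H⁺] + K1K2/[H⁺]²) = 1/(1 + 10^+2.28 + 10^+1.55) = 0.004405
DIC = [CO2*]/α₀ = 1.226×10^-5 / 0.004405 = 2.783 mmol/kg
CA = (α₁ + 2α₂)·DIC = (0.8393 + 2×0.1563) × 2.783 = 3.21 mmol/kg

CA = 3.21 mmol/kg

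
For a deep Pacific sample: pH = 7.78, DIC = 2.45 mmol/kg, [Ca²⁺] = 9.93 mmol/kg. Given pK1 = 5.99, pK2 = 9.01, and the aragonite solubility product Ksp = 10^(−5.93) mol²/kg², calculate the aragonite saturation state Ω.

Ω = 1.13

α₂ = 1 / (1 + [H⁺]/K2 + [H⁺]²/(K1K2)) = 1 / (1 + 10^+1.23 + 10^-0.56)
   = 1 / (1 + 16.982 + 0.27542) = 1/18.258 = 0.05477
[CO3²⁻] = α₂ × DIC = 0.05477 × 2.45 = 0.1342 mmol/kg
Ksp = 10^(−5.93) = 1.175×10^-6
Ω = [Ca²⁺][CO3²⁻]/Ksp = (9.93×10^-3)(1.342×10^-4) / 1.175×10^-6 = 1.13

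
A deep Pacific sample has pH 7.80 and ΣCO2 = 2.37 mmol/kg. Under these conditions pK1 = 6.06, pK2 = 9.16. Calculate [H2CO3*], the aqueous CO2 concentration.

α₀ = 1 / (1 + K1/[H⁺] + K1K2/[H⁺]²) = 1 / (1 + 10^+1.74 + 10^+0.38)
   = 1 / (1 + 54.954 + 2.3988) = 1/58.353 = 0.01714
[CO2*] = α₀ × DIC = 0.01714 × 2.37 = 0.0406 mmol/kg

[CO2*] = 0.0406 mmol/kg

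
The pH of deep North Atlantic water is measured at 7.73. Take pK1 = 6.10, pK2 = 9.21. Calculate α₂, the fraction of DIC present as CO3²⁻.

α₂ = 1 / (1 + [H⁺]/K2 + [H⁺]²/(K1K2)) = 1 / (1 + 10^+1.48 + 10^-0.15)
   = 1 / (1 + 30.200 + 0.70795) = 1/31.907 = 0.03134

α₂ = 0.0313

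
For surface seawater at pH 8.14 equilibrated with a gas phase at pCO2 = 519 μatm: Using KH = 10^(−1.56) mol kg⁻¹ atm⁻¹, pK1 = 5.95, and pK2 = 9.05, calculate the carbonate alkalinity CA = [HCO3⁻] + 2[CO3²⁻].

[CO2*] = KH · pCO2 = 10^(−1.56) × 519×10^-6 = 1.429×10^-5 mol/kg
α₀ = 1/(1 + K1/[H⁺] + K1K2/[H⁺]²) = 1/(1 + 10^+2.19 + 10^+1.28) = 0.005716
DIC = [CO2*]/α₀ = 1.429×10^-5 / 0.005716 = 2.501 mmol/kg
CA = (α₁ + 2α₂)·DIC = (0.8854 + 2×0.1089) × 2.501 = 2.76 mmol/kg

CA = 2.76 mmol/kg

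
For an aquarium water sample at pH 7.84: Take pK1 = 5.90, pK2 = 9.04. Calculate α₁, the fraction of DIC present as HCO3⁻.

α₁ = 0.931

α₁ = 1 / (1 + [H⁺]/K1 + K2/[H⁺]) = 1 / (1 + 10^-1.94 + 10^-1.20)
   = 1 / (1 + 0.011482 + 0.063096) = 1/1.0746 = 0.9306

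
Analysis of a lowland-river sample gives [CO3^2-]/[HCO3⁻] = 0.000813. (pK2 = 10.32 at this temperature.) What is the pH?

pH = 7.23

From K2 = [H⁺][CO3^2-]/[HCO3⁻]:  pH = pK2 + log₁₀([CO3^2-]/[HCO3⁻])
log₁₀(0.000813) = -3.090
pH = 10.32 + (-3.090) = 7.23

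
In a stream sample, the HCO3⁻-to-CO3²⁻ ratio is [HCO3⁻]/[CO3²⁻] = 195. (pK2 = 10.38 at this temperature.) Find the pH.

From K2 = [H⁺][CO3²⁻]/[HCO3⁻]:  pH = pK2 − log₁₀([HCO3⁻]/[CO3²⁻])
log₁₀(195) = +2.290
pH = 10.38 − (+2.290) = 8.09

pH = 8.09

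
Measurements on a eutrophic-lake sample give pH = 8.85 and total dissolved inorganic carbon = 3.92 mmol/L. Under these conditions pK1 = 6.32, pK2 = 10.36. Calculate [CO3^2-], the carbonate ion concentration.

α₂ = 1 / (1 + [H⁺]/K2 + [H⁺]²/(K1K2)) = 1 / (1 + 10^+1.51 + 10^-1.02)
   = 1 / (1 + 32.359 + 0.095499) = 1/33.455 = 0.02989
[CO3²⁻] = α₂ × DIC = 0.02989 × 3.92 = 0.117 mmol/L

[CO3²⁻] = 0.117 mmol/L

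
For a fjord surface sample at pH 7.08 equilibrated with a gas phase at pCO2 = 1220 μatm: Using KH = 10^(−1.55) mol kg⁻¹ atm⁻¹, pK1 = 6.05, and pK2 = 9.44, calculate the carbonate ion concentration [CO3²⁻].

[CO2*] = KH · pCO2 = 10^(−1.55) × 1220×10^-6 = 3.438×10^-5 mol/kg
α₀ = 1/(1 + K1/[H⁺] + K1K2/[H⁺]²) = 1/(1 + 10^+1.03 + 10^-1.33) = 0.08502
DIC = [CO2*]/α₀ = 3.438×10^-5 / 0.08502 = 0.4044 mmol/kg
[CO3²⁻] = α₂·DIC; α₂ = 0.003977, so [CO3²⁻] = 0.003977 × 0.4044 = 0.00161 mmol/kg = 1.61 μmol/kg

[CO3²⁻] = 1.61 μmol/kg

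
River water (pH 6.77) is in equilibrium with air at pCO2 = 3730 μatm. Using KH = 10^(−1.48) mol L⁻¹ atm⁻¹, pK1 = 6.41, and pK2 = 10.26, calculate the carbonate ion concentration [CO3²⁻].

[CO2*] = KH · pCO2 = 10^(−1.48) × 3730×10^-6 = 1.235×10^-4 mol/L
α₀ = 1/(1 + K1/[H⁺] + K1K2/[H⁺]²) = 1/(1 + 10^+0.36 + 10^-3.13) = 0.3038
DIC = [CO2*]/α₀ = 1.235×10^-4 / 0.3038 = 0.4066 mmol/L
[CO3²⁻] = α₂·DIC; α₂ = 0.0002252, so [CO3²⁻] = 0.0002252 × 0.4066 = 9.16×10^-5 mmol/L = 0.0916 μmol/L

[CO3²⁻] = 0.0916 μmol/L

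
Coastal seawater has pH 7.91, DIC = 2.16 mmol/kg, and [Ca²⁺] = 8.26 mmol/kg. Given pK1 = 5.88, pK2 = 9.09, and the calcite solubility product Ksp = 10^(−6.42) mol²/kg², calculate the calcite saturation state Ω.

Ω = 2.88

α₂ = 1 / (1 + [H⁺]/K2 + [H⁺]²/(K1K2)) = 1 / (1 + 10^+1.18 + 10^-0.85)
   = 1 / (1 + 15.136 + 0.14125) = 1/16.277 = 0.06144
[CO3²⁻] = α₂ × DIC = 0.06144 × 2.16 = 0.1327 mmol/kg
Ksp = 10^(−6.42) = 3.802×10^-7
Ω = [Ca²⁺][CO3²⁻]/Ksp = (8.26×10^-3)(1.327×10^-4) / 3.802×10^-7 = 2.88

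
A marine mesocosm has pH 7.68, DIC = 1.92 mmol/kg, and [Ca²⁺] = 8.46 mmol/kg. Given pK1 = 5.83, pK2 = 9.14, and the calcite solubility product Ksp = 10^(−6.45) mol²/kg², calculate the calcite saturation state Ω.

α₂ = 1 / (1 + [H⁺]/K2 + [H⁺]²/(K1K2)) = 1 / (1 + 10^+1.46 + 10^-0.39)
   = 1 / (1 + 28.840 + 0.40738) = 1/30.248 = 0.03306
[CO3²⁻] = α₂ × DIC = 0.03306 × 1.92 = 0.06348 mmol/kg
Ksp = 10^(−6.45) = 3.548×10^-7
Ω = [Ca²⁺][CO3²⁻]/Ksp = (8.46×10^-3)(6.348×10^-5) / 3.548×10^-7 = 1.51

Ω = 1.51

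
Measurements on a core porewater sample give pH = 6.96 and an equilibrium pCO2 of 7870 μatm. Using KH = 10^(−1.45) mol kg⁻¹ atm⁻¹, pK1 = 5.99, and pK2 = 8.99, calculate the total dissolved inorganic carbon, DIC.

DIC = 2.91 mmol/kg

[CO2*] = KH · pCO2 = 10^(−1.45) × 7870×10^-6 = 2.792×10^-4 mol/kg
α₀ = 1/(1 + K1/[H⁺] + K1K2/[H⁺]²) = 1/(1 + 10^+0.97 + 10^-1.06) = 0.09597
DIC = [CO2*]/α₀ = 2.792×10^-4 / 0.09597 = 2.91 mmol/kg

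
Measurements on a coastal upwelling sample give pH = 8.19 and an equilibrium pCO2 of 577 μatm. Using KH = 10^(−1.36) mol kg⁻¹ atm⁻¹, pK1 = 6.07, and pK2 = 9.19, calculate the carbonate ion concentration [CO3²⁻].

[CO2*] = KH · pCO2 = 10^(−1.36) × 577×10^-6 = 2.519×10^-5 mol/kg
α₀ = 1/(1 + K1/[H⁺] + K1K2/[H⁺]²) = 1/(1 + 10^+2.12 + 10^+1.12) = 0.006849
DIC = [CO2*]/α₀ = 2.519×10^-5 / 0.006849 = 3.678 mmol/kg
[CO3²⁻] = α₂·DIC; α₂ = 0.09029, so [CO3²⁻] = 0.09029 × 3.678 = 0.332 mmol/kg

[CO3²⁻] = 0.332 mmol/kg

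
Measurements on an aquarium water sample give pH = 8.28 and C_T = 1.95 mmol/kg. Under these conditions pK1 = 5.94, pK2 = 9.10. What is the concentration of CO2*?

[CO2*] = 7.71 μmol/kg

α₀ = 1 / (1 + K1/[H⁺] + K1K2/[H⁺]²) = 1 / (1 + 10^+2.34 + 10^+1.52)
   = 1 / (1 + 218.78 + 33.113) = 1/252.89 = 0.003954
[CO2*] = α₀ × DIC = 0.003954 × 1.95 = 0.00771 mmol/kg = 7.71 μmol/kg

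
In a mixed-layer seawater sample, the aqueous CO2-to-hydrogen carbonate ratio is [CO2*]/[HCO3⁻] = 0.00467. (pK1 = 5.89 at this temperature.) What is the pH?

pH = 8.22

From K1 = [H⁺][HCO3⁻]/[CO2*]:  pH = pK1 − log₁₀([CO2*]/[HCO3⁻])
log₁₀(0.00467) = -2.331
pH = 5.89 − (-2.331) = 8.22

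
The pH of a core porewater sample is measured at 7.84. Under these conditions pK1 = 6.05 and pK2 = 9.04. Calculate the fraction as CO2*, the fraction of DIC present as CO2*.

α₀ = 1 / (1 + K1/[H⁺] + K1K2/[H⁺]²) = 1 / (1 + 10^+1.79 + 10^+0.59)
   = 1 / (1 + 61.660 + 3.8905) = 1/66.550 = 0.01503

α₀ = 0.0150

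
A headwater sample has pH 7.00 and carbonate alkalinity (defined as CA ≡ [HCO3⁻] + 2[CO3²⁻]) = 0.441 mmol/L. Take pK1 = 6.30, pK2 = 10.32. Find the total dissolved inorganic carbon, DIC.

DIC = 0.529 mmol/L

CA = [HCO3⁻] + 2[CO3²⁻] = (α₁ + 2α₂)·DIC
At pH 7.00: [H⁺]/K1 = 10^-0.70 = 0.19953, K2/[H⁺] = 10^-3.32 = 0.00047863
α₁ = 1/(1 + 0.19953 + 0.00047863) = 1/1.2000 = 0.8333; α₂ = α₁·K2/[H⁺] = 0.0003989
α₁ + 2α₂ = 0.8341
DIC = CA / (α₁ + 2α₂) = 0.441 / 0.8341 = 0.529 mmol/L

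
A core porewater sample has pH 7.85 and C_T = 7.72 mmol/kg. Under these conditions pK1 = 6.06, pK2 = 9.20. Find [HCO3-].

α₁ = 1 / (1 + [H⁺]/K1 + K2/[H⁺]) = 1 / (1 + 10^-1.79 + 10^-1.35)
   = 1 / (1 + 0.016218 + 0.044668) = 1/1.0609 = 0.9426
[HCO3⁻] = α₁ × DIC = 0.9426 × 7.72 = 7.28 mmol/kg

[HCO3⁻] = 7.28 mmol/kg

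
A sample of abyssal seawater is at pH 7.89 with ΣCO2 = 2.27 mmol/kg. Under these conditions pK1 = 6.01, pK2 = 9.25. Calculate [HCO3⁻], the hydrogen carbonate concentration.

[HCO3⁻] = 2.15 mmol/kg

α₁ = 1 / (1 + [H⁺]/K1 + K2/[H⁺]) = 1 / (1 + 10^-1.88 + 10^-1.36)
   = 1 / (1 + 0.013183 + 0.043652) = 1/1.0568 = 0.9462
[HCO3⁻] = α₁ × DIC = 0.9462 × 2.27 = 2.15 mmol/kg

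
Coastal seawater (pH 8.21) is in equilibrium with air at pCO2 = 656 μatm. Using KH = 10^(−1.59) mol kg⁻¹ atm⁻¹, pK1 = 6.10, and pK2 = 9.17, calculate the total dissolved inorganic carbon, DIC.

DIC = 2.43 mmol/kg

[CO2*] = KH · pCO2 = 10^(−1.59) × 656×10^-6 = 1.686×10^-5 mol/kg
α₀ = 1/(1 + K1/[H⁺] + K1K2/[H⁺]²) = 1/(1 + 10^+2.11 + 10^+1.15) = 0.006947
DIC = [CO2*]/α₀ = 1.686×10^-5 / 0.006947 = 2.43 mmol/kg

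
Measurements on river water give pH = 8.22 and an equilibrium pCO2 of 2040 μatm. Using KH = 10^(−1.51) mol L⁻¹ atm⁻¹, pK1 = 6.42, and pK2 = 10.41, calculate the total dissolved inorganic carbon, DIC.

DIC = 4.07 mmol/L

[CO2*] = KH · pCO2 = 10^(−1.51) × 2040×10^-6 = 6.304×10^-5 mol/L
α₀ = 1/(1 + K1/[H⁺] + K1K2/[H⁺]²) = 1/(1 + 10^+1.80 + 10^-0.39) = 0.01550
DIC = [CO2*]/α₀ = 6.304×10^-5 / 0.01550 = 4.07 mmol/L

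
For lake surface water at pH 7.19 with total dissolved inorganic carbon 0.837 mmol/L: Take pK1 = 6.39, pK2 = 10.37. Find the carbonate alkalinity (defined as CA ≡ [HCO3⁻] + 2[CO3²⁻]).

CA = 0.723 mmol/L

CA = [HCO3⁻] + 2[CO3²⁻] = (α₁ + 2α₂)·DIC
At pH 7.19: [H⁺]/K1 = 10^-0.80 = 0.15849, K2/[H⁺] = 10^-3.18 = 0.00066069
α₁ = 1/(1 + 0.15849 + 0.00066069) = 1/1.1592 = 0.8627; α₂ = α₁·K2/[H⁺] = 0.0005700
α₁ + 2α₂ = 0.8638
CA = 0.8638 × 0.837 = 0.723 mmol/L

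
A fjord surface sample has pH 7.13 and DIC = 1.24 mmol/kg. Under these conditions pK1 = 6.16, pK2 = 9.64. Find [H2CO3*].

α₀ = 1 / (1 + K1/[H⁺] + K1K2/[H⁺]²) = 1 / (1 + 10^+0.97 + 10^-1.54)
   = 1 / (1 + 9.3325 + 0.028840) = 1/10.361 = 0.09651
[CO2*] = α₀ × DIC = 0.09651 × 1.24 = 0.120 mmol/kg

[CO2*] = 0.120 mmol/kg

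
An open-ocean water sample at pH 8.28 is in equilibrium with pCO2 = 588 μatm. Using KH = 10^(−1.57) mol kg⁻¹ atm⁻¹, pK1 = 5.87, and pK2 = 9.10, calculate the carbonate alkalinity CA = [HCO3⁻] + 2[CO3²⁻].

CA = 5.30 mmol/kg

[CO2*] = KH · pCO2 = 10^(−1.57) × 588×10^-6 = 1.583×10^-5 mol/kg
α₀ = 1/(1 + K1/[H⁺] + K1K2/[H⁺]²) = 1/(1 + 10^+2.41 + 10^+1.59) = 0.003368
DIC = [CO2*]/α₀ = 1.583×10^-5 / 0.003368 = 4.700 mmol/kg
CA = (α₁ + 2α₂)·DIC = (0.8656 + 2×0.1310) × 4.700 = 5.30 mmol/kg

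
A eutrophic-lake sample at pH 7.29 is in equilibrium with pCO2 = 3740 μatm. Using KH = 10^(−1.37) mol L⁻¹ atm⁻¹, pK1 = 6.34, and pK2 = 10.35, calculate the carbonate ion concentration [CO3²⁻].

[CO2*] = KH · pCO2 = 10^(−1.37) × 3740×10^-6 = 1.595×10^-4 mol/L
α₀ = 1/(1 + K1/[H⁺] + K1K2/[H⁺]²) = 1/(1 + 10^+0.95 + 10^-2.11) = 0.1008
DIC = [CO2*]/α₀ = 1.595×10^-4 / 0.1008 = 1.583 mmol/L
[CO3²⁻] = α₂·DIC; α₂ = 0.0007825, so [CO3²⁻] = 0.0007825 × 1.583 = 0.00124 mmol/L = 1.24 μmol/L

[CO3²⁻] = 1.24 μmol/L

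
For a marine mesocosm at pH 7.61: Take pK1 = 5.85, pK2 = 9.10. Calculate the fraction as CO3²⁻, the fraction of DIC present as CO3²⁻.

α₂ = 1 / (1 + [H⁺]/K2 + [H⁺]²/(K1K2)) = 1 / (1 + 10^+1.49 + 10^-0.27)
   = 1 / (1 + 30.903 + 0.53703) = 1/32.440 = 0.03083

α₂ = 0.0308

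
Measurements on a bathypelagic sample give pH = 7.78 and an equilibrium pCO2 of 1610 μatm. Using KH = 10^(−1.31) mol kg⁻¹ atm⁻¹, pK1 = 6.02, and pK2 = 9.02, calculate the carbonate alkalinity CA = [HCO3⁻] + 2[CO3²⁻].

CA = 5.06 mmol/kg

[CO2*] = KH · pCO2 = 10^(−1.31) × 1610×10^-6 = 7.885×10^-5 mol/kg
α₀ = 1/(1 + K1/[H⁺] + K1K2/[H⁺]²) = 1/(1 + 10^+1.76 + 10^+0.52) = 0.01617
DIC = [CO2*]/α₀ = 7.885×10^-5 / 0.01617 = 4.878 mmol/kg
CA = (α₁ + 2α₂)·DIC = (0.9303 + 2×0.05353) × 4.878 = 5.06 mmol/kg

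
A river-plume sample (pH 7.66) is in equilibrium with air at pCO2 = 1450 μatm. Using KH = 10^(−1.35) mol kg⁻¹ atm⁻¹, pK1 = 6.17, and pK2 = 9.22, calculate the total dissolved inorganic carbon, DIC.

[CO2*] = KH · pCO2 = 10^(−1.35) × 1450×10^-6 = 6.477×10^-5 mol/kg
α₀ = 1/(1 + K1/[H⁺] + K1K2/[H⁺]²) = 1/(1 + 10^+1.49 + 10^-0.07) = 0.03053
DIC = [CO2*]/α₀ = 6.477×10^-5 / 0.03053 = 2.12 mmol/kg

DIC = 2.12 mmol/kg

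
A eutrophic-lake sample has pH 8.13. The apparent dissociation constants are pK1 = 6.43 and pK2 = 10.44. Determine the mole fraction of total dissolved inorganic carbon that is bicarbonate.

α₁ = 0.976

α₁ = 1 / (1 + [H⁺]/K1 + K2/[H⁺]) = 1 / (1 + 10^-1.70 + 10^-2.31)
   = 1 / (1 + 0.019953 + 0.0048978) = 1/1.0249 = 0.9758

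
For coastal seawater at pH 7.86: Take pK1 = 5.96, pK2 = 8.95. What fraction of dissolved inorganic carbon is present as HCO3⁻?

α₁ = 1 / (1 + [H⁺]/K1 + K2/[H⁺]) = 1 / (1 + 10^-1.90 + 10^-1.09)
   = 1 / (1 + 0.012589 + 0.081283) = 1/1.0939 = 0.9142

α₁ = 0.914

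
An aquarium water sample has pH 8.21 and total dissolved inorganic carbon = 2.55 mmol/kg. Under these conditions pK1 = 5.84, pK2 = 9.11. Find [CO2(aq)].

α₀ = 1 / (1 + K1/[H⁺] + K1K2/[H⁺]²) = 1 / (1 + 10^+2.37 + 10^+1.47)
   = 1 / (1 + 234.42 + 29.512) = 1/264.93 = 0.003775
[CO2*] = α₀ × DIC = 0.003775 × 2.55 = 0.00963 mmol/kg = 9.63 μmol/kg

[CO2*] = 9.63 μmol/kg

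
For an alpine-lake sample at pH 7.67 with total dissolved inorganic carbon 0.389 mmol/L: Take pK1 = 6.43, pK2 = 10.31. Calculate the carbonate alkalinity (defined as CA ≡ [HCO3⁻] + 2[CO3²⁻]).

CA = 0.369 mmol/L

CA = [HCO3⁻] + 2[CO3²⁻] = (α₁ + 2α₂)·DIC
At pH 7.67: [H⁺]/K1 = 10^-1.24 = 0.057544, K2/[H⁺] = 10^-2.64 = 0.0022909
α₁ = 1/(1 + 0.057544 + 0.0022909) = 1/1.0598 = 0.9435; α₂ = α₁·K2/[H⁺] = 0.002162
α₁ + 2α₂ = 0.9479
CA = 0.9479 × 0.389 = 0.369 mmol/L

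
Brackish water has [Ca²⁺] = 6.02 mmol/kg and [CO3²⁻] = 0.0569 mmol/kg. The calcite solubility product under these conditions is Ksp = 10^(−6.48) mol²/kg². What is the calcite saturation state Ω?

Ω = 1.03

Ksp = 10^(−6.48) = 3.311×10^-7
Ω = [Ca²⁺][CO3²⁻]/Ksp = (6.02×10^-3)(0.0569×10^-3) / 3.311×10^-7 = 1.03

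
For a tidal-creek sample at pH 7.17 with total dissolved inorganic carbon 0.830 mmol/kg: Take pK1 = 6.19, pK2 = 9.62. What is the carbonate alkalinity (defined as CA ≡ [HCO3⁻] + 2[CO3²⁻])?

CA = 0.754 mmol/kg

CA = [HCO3⁻] + 2[CO3²⁻] = (α₁ + 2α₂)·DIC
At pH 7.17: [H⁺]/K1 = 10^-0.98 = 0.10471, K2/[H⁺] = 10^-2.45 = 0.0035481
α₁ = 1/(1 + 0.10471 + 0.0035481) = 1/1.1083 = 0.9023; α₂ = α₁·K2/[H⁺] = 0.003202
α₁ + 2α₂ = 0.9087
CA = 0.9087 × 0.830 = 0.754 mmol/kg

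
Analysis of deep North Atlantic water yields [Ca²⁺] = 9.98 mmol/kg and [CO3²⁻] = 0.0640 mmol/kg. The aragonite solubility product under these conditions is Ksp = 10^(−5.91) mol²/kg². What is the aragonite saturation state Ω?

Ksp = 10^(−5.91) = 1.230×10^-6
Ω = [Ca²⁺][CO3²⁻]/Ksp = (9.98×10^-3)(0.0640×10^-3) / 1.230×10^-6 = 0.519

Ω = 0.519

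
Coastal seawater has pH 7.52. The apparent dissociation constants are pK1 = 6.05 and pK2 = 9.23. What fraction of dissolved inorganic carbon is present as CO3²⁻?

α₂ = 0.0185

α₂ = 1 / (1 + [H⁺]/K2 + [H⁺]²/(K1K2)) = 1 / (1 + 10^+1.71 + 10^+0.24)
   = 1 / (1 + 51.286 + 1.7378) = 1/54.024 = 0.01851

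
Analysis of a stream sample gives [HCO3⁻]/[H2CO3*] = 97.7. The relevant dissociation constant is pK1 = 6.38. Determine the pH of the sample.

pH = 8.37

From K1 = [H⁺][HCO3⁻]/[H2CO3*]:  pH = pK1 + log₁₀([HCO3⁻]/[H2CO3*])
log₁₀(97.7) = +1.990
pH = 6.38 + (+1.990) = 8.37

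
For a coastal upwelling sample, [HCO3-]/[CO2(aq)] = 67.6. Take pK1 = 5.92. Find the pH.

pH = 7.75

From K1 = [H⁺][HCO3-]/[CO2(aq)]:  pH = pK1 + log₁₀([HCO3-]/[CO2(aq)])
log₁₀(67.6) = +1.830
pH = 5.92 + (+1.830) = 7.75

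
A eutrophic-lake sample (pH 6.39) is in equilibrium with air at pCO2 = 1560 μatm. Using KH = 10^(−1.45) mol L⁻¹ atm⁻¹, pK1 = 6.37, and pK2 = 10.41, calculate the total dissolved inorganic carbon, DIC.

[CO2*] = KH · pCO2 = 10^(−1.45) × 1560×10^-6 = 5.535×10^-5 mol/L
α₀ = 1/(1 + K1/[H⁺] + K1K2/[H⁺]²) = 1/(1 + 10^+0.02 + 10^-4.00) = 0.4885
DIC = [CO2*]/α₀ = 5.535×10^-5 / 0.4885 = 0.113 mmol/L

DIC = 0.113 mmol/L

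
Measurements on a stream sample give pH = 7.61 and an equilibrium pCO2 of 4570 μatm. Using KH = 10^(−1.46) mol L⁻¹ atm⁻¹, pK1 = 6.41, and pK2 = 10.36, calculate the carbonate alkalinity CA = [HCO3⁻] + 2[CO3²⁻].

[CO2*] = KH · pCO2 = 10^(−1.46) × 4570×10^-6 = 1.585×10^-4 mol/L
α₀ = 1/(1 + K1/[H⁺] + K1K2/[H⁺]²) = 1/(1 + 10^+1.20 + 10^-1.55) = 0.05925
DIC = [CO2*]/α₀ = 1.585×10^-4 / 0.05925 = 2.674 mmol/L
CA = (α₁ + 2α₂)·DIC = (0.9391 + 2×0.001670) × 2.674 = 2.52 mmol/L

CA = 2.52 mmol/L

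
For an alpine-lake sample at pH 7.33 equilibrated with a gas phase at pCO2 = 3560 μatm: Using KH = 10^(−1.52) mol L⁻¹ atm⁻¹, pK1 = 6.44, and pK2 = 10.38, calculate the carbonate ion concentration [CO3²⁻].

[CO3²⁻] = 0.744 μmol/L

[CO2*] = KH · pCO2 = 10^(−1.52) × 3560×10^-6 = 1.075×10^-4 mol/L
α₀ = 1/(1 + K1/[H⁺] + K1K2/[H⁺]²) = 1/(1 + 10^+0.89 + 10^-2.16) = 0.1140
DIC = [CO2*]/α₀ = 1.075×10^-4 / 0.1140 = 0.9428 mmol/L
[CO3²⁻] = α₂·DIC; α₂ = 0.0007889, so [CO3²⁻] = 0.0007889 × 0.9428 = 0.000744 mmol/L = 0.744 μmol/L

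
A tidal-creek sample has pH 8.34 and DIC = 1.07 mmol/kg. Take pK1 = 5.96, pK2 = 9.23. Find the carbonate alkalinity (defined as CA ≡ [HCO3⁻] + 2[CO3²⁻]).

CA = 1.19 mmol/kg

CA = [HCO3⁻] + 2[CO3²⁻] = (α₁ + 2α₂)·DIC
At pH 8.34: [H⁺]/K1 = 10^-2.38 = 0.0041687, K2/[H⁺] = 10^-0.89 = 0.12882
α₁ = 1/(1 + 0.0041687 + 0.12882) = 1/1.1330 = 0.8826; α₂ = α₁·K2/[H⁺] = 0.1137
α₁ + 2α₂ = 1.1100
CA = 1.1100 × 1.07 = 1.19 mmol/kg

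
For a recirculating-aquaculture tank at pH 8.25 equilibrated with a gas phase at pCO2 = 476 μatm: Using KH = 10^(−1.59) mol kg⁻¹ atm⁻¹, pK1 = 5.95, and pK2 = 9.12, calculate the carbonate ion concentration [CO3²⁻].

[CO3²⁻] = 0.329 mmol/kg

[CO2*] = KH · pCO2 = 10^(−1.59) × 476×10^-6 = 1.224×10^-5 mol/kg
α₀ = 1/(1 + K1/[H⁺] + K1K2/[H⁺]²) = 1/(1 + 10^+2.30 + 10^+1.43) = 0.004397
DIC = [CO2*]/α₀ = 1.224×10^-5 / 0.004397 = 2.783 mmol/kg
[CO3²⁻] = α₂·DIC; α₂ = 0.1183, so [CO3²⁻] = 0.1183 × 2.783 = 0.329 mmol/kg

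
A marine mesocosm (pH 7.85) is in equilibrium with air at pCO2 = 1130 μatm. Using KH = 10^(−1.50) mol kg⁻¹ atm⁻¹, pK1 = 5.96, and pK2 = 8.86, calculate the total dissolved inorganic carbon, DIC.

[CO2*] = KH · pCO2 = 10^(−1.50) × 1130×10^-6 = 3.573×10^-5 mol/kg
α₀ = 1/(1 + K1/[H⁺] + K1K2/[H⁺]²) = 1/(1 + 10^+1.89 + 10^+0.88) = 0.01160
DIC = [CO2*]/α₀ = 3.573×10^-5 / 0.01160 = 3.08 mmol/kg

DIC = 3.08 mmol/kg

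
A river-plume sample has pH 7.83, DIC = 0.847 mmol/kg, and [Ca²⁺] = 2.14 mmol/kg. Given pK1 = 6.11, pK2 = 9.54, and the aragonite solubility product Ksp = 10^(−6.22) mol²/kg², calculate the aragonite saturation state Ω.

α₂ = 1 / (1 + [H⁺]/K2 + [H⁺]²/(K1K2)) = 1 / (1 + 10^+1.71 + 10^-0.01)
   = 1 / (1 + 51.286 + 0.97724) = 1/53.263 = 0.01877
[CO3²⁻] = α₂ × DIC = 0.01877 × 0.847 = 0.01590 mmol/kg = 15.90 μmol/kg
Ksp = 10^(−6.22) = 6.026×10^-7
Ω = [Ca²⁺][CO3²⁻]/Ksp = (2.14×10^-3)(1.590×10^-5) / 6.026×10^-7 = 0.0565

Ω = 0.0565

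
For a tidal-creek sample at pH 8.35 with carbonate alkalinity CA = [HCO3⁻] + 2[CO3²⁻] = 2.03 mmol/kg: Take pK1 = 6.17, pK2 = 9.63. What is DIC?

DIC = 1.95 mmol/kg

CA = [HCO3⁻] + 2[CO3²⁻] = (α₁ + 2α₂)·DIC
At pH 8.35: [H⁺]/K1 = 10^-2.18 = 0.0066069, K2/[H⁺] = 10^-1.28 = 0.052481
α₁ = 1/(1 + 0.0066069 + 0.052481) = 1/1.0591 = 0.9442; α₂ = α₁·K2/[H⁺] = 0.04955
α₁ + 2α₂ = 1.0433
DIC = CA / (α₁ + 2α₂) = 2.03 / 1.0433 = 1.95 mmol/kg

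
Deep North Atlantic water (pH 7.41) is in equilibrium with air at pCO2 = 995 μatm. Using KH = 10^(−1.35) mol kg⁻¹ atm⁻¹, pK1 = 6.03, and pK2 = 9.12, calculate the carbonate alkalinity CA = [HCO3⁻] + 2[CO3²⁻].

CA = 1.11 mmol/kg

[CO2*] = KH · pCO2 = 10^(−1.35) × 995×10^-6 = 4.445×10^-5 mol/kg
α₀ = 1/(1 + K1/[H⁺] + K1K2/[H⁺]²) = 1/(1 + 10^+1.38 + 10^-0.33) = 0.03928
DIC = [CO2*]/α₀ = 4.445×10^-5 / 0.03928 = 1.131 mmol/kg
CA = (α₁ + 2α₂)·DIC = (0.9423 + 2×0.01837) × 1.131 = 1.11 mmol/kg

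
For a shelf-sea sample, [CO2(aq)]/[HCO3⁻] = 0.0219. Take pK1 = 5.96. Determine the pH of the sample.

From K1 = [H⁺][HCO3⁻]/[CO2(aq)]:  pH = pK1 − log₁₀([CO2(aq)]/[HCO3⁻])
log₁₀(0.0219) = -1.660
pH = 5.96 − (-1.660) = 7.62

pH = 7.62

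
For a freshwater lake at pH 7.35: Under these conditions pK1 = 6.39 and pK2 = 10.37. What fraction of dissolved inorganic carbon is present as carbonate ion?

α₂ = 1 / (1 + [H⁺]/K2 + [H⁺]²/(K1K2)) = 1 / (1 + 10^+3.02 + 10^+2.06)
   = 1 / (1 + 1047.1 + 114.82) = 1/1162.9 = 0.0008599

α₂ = 0.000860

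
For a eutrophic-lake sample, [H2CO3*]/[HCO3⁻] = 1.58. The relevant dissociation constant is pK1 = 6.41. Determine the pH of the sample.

From K1 = [H⁺][HCO3⁻]/[H2CO3*]:  pH = pK1 − log₁₀([H2CO3*]/[HCO3⁻])
log₁₀(1.58) = +0.199
pH = 6.41 − (+0.199) = 6.21

pH = 6.21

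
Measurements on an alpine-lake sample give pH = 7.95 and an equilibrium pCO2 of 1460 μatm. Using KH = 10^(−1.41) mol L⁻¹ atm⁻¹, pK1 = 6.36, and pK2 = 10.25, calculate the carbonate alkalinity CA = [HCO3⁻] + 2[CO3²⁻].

[CO2*] = KH · pCO2 = 10^(−1.41) × 1460×10^-6 = 5.680×10^-5 mol/L
α₀ = 1/(1 + K1/[H⁺] + K1K2/[H⁺]²) = 1/(1 + 10^+1.59 + 10^-0.71) = 0.02494
DIC = [CO2*]/α₀ = 5.680×10^-5 / 0.02494 = 2.278 mmol/L
CA = (α₁ + 2α₂)·DIC = (0.9702 + 2×0.004863) × 2.278 = 2.23 mmol/L

CA = 2.23 mmol/L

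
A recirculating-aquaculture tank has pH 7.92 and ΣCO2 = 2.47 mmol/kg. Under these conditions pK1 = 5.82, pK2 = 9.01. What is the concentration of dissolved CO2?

[CO2*] = 18.0 μmol/kg

α₀ = 1 / (1 + K1/[H⁺] + K1K2/[H⁺]²) = 1 / (1 + 10^+2.10 + 10^+1.01)
   = 1 / (1 + 125.89 + 10.233) = 1/137.13 = 0.007293
[CO2*] = α₀ × DIC = 0.007293 × 2.47 = 0.0180 mmol/kg = 18.0 μmol/kg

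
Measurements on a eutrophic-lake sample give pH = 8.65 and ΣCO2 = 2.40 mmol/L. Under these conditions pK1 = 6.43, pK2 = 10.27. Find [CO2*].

[CO2*] = 14.0 μmol/L

α₀ = 1 / (1 + K1/[H⁺] + K1K2/[H⁺]²) = 1 / (1 + 10^+2.22 + 10^+0.60)
   = 1 / (1 + 165.96 + 3.9811) = 1/170.94 = 0.005850
[CO2*] = α₀ × DIC = 0.005850 × 2.40 = 0.0140 mmol/L = 14.0 μmol/L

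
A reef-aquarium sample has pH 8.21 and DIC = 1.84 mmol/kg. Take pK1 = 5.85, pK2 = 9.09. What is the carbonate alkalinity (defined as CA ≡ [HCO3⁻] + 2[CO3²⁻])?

CA = 2.05 mmol/kg

CA = [HCO3⁻] + 2[CO3²⁻] = (α₁ + 2α₂)·DIC
At pH 8.21: [H⁺]/K1 = 10^-2.36 = 0.0043652, K2/[H⁺] = 10^-0.88 = 0.13183
α₁ = 1/(1 + 0.0043652 + 0.13183) = 1/1.1362 = 0.8801; α₂ = α₁·K2/[H⁺] = 0.1160
α₁ + 2α₂ = 1.1122
CA = 1.1122 × 1.84 = 2.05 mmol/kg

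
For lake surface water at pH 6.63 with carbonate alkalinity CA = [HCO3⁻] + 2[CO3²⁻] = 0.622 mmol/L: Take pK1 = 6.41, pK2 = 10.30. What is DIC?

CA = [HCO3⁻] + 2[CO3²⁻] = (α₁ + 2α₂)·DIC
At pH 6.63: [H⁺]/K1 = 10^-0.22 = 0.60256, K2/[H⁺] = 10^-3.67 = 0.00021380
α₁ = 1/(1 + 0.60256 + 0.00021380) = 1/1.6028 = 0.6239; α₂ = α₁·K2/[H⁺] = 0.0001334
α₁ + 2α₂ = 0.6242
DIC = CA / (α₁ + 2α₂) = 0.622 / 0.6242 = 0.996 mmol/L

DIC = 0.996 mmol/L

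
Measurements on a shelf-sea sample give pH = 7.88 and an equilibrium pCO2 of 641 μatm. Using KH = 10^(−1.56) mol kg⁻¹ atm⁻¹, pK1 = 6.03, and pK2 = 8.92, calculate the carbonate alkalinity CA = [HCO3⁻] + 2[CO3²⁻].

CA = 1.48 mmol/kg

[CO2*] = KH · pCO2 = 10^(−1.56) × 641×10^-6 = 1.765×10^-5 mol/kg
α₀ = 1/(1 + K1/[H⁺] + K1K2/[H⁺]²) = 1/(1 + 10^+1.85 + 10^+0.81) = 0.01278
DIC = [CO2*]/α₀ = 1.765×10^-5 / 0.01278 = 1.381 mmol/kg
CA = (α₁ + 2α₂)·DIC = (0.9047 + 2×0.08251) × 1.381 = 1.48 mmol/kg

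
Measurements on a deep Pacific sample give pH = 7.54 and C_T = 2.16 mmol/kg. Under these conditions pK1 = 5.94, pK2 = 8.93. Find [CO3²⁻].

α₂ = 1 / (1 + [H⁺]/K2 + [H⁺]²/(K1K2)) = 1 / (1 + 10^+1.39 + 10^-0.21)
   = 1 / (1 + 24.547 + 0.61660) = 1/26.164 = 0.03822
[CO3²⁻] = α₂ × DIC = 0.03822 × 2.16 = 0.0826 mmol/kg

[CO3²⁻] = 0.0826 mmol/kg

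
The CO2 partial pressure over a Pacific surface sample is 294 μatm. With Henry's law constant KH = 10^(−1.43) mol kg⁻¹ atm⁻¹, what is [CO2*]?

[CO2*] = 10.9 μmol/kg

KH = 10^(−1.43) = 3.715×10^-2 mol kg⁻¹ atm⁻¹
[CO2*] = KH · pCO2 = 3.715×10^-2 × 294×10^-6 atm = 1.09×10^-5 mol/kg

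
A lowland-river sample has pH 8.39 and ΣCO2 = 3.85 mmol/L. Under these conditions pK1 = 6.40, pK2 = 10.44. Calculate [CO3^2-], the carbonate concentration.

α₂ = 1 / (1 + [H⁺]/K2 + [H⁺]²/(K1K2)) = 1 / (1 + 10^+2.05 + 10^+0.06)
   = 1 / (1 + 112.20 + 1.1482) = 1/114.35 = 0.008745
[CO3²⁻] = α₂ × DIC = 0.008745 × 3.85 = 0.0337 mmol/L

[CO3²⁻] = 0.0337 mmol/L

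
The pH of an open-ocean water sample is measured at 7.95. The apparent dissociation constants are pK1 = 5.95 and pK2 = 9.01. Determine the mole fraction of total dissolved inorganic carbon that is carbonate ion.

α₂ = 0.0794

α₂ = 1 / (1 + [H⁺]/K2 + [H⁺]²/(K1K2)) = 1 / (1 + 10^+1.06 + 10^-0.94)
   = 1 / (1 + 11.482 + 0.11482) = 1/12.596 = 0.07939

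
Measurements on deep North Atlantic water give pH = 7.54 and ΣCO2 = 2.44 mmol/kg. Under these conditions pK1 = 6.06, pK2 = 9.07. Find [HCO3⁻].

[HCO3⁻] = 2.30 mmol/kg

α₁ = 1 / (1 + [H⁺]/K1 + K2/[H⁺]) = 1 / (1 + 10^-1.48 + 10^-1.53)
   = 1 / (1 + 0.033113 + 0.029512) = 1/1.0626 = 0.9411
[HCO3⁻] = α₁ × DIC = 0.9411 × 2.44 = 2.30 mmol/kg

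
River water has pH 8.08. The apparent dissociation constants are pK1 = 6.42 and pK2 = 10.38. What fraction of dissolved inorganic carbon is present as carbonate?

α₂ = 1 / (1 + [H⁺]/K2 + [H⁺]²/(K1K2)) = 1 / (1 + 10^+2.30 + 10^+0.64)
   = 1 / (1 + 199.53 + 4.3652) = 1/204.89 = 0.004881

α₂ = 0.00488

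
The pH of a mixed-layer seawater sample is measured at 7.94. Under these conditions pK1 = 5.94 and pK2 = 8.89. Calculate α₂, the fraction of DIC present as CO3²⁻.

α₂ = 1 / (1 + [H⁺]/K2 + [H⁺]²/(K1K2)) = 1 / (1 + 10^+0.95 + 10^-1.05)
   = 1 / (1 + 8.9125 + 0.089125) = 1/10.002 = 0.09998

α₂ = 0.100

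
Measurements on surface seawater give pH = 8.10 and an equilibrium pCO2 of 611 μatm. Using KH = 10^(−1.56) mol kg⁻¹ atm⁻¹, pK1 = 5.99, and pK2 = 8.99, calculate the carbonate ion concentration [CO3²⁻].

[CO2*] = KH · pCO2 = 10^(−1.56) × 611×10^-6 = 1.683×10^-5 mol/kg
α₀ = 1/(1 + K1/[H⁺] + K1K2/[H⁺]²) = 1/(1 + 10^+2.11 + 10^+1.22) = 0.006830
DIC = [CO2*]/α₀ = 1.683×10^-5 / 0.006830 = 2.464 mmol/kg
[CO3²⁻] = α₂·DIC; α₂ = 0.1133, so [CO3²⁻] = 0.1133 × 2.464 = 0.279 mmol/kg

[CO3²⁻] = 0.279 mmol/kg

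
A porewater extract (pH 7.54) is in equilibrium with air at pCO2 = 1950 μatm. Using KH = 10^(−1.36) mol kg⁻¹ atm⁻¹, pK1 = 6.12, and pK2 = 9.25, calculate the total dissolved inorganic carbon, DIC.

DIC = 2.37 mmol/kg

[CO2*] = KH · pCO2 = 10^(−1.36) × 1950×10^-6 = 8.512×10^-5 mol/kg
α₀ = 1/(1 + K1/[H⁺] + K1K2/[H⁺]²) = 1/(1 + 10^+1.42 + 10^-0.29) = 0.03595
DIC = [CO2*]/α₀ = 8.512×10^-5 / 0.03595 = 2.37 mmol/kg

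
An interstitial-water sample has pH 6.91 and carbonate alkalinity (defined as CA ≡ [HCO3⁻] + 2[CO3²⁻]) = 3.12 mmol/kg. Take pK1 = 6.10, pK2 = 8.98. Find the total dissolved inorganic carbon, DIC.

CA = [HCO3⁻] + 2[CO3²⁻] = (α₁ + 2α₂)·DIC
At pH 6.91: [H⁺]/K1 = 10^-0.81 = 0.15488, K2/[H⁺] = 10^-2.07 = 0.0085114
α₁ = 1/(1 + 0.15488 + 0.0085114) = 1/1.1634 = 0.8596; α₂ = α₁·K2/[H⁺] = 0.007316
α₁ + 2α₂ = 0.8742
DIC = CA / (α₁ + 2α₂) = 3.12 / 0.8742 = 3.57 mmol/kg

DIC = 3.57 mmol/kg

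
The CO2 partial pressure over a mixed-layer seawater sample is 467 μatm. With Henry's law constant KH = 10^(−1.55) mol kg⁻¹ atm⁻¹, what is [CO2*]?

KH = 10^(−1.55) = 2.818×10^-2 mol kg⁻¹ atm⁻¹
[CO2*] = KH · pCO2 = 2.818×10^-2 × 467×10^-6 atm = 1.32×10^-5 mol/kg

[CO2*] = 13.2 μmol/kg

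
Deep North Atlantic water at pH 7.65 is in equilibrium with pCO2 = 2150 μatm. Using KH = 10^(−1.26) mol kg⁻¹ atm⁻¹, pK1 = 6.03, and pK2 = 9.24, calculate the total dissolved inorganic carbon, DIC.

[CO2*] = KH · pCO2 = 10^(−1.26) × 2150×10^-6 = 1.182×10^-4 mol/kg
α₀ = 1/(1 + K1/[H⁺] + K1K2/[H⁺]²) = 1/(1 + 10^+1.62 + 10^+0.03) = 0.02285
DIC = [CO2*]/α₀ = 1.182×10^-4 / 0.02285 = 5.17 mmol/kg

DIC = 5.17 mmol/kg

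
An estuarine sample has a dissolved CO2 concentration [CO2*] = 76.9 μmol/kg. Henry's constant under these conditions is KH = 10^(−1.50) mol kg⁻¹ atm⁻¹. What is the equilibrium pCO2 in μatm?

pCO2 = 2430 μatm

KH = 10^(−1.50) = 3.162×10^-2 mol kg⁻¹ atm⁻¹
pCO2 = [CO2*]/KH = 76.9×10^-6 / 3.162×10^-2 = 2.43×10^-3 atm = 2430 μatm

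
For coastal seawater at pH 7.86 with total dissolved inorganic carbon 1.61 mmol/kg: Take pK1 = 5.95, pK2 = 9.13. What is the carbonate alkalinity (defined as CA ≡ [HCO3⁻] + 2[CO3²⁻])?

CA = [HCO3⁻] + 2[CO3²⁻] = (α₁ + 2α₂)·DIC
At pH 7.86: [H⁺]/K1 = 10^-1.91 = 0.012303, K2/[H⁺] = 10^-1.27 = 0.053703
α₁ = 1/(1 + 0.012303 + 0.053703) = 1/1.0660 = 0.9381; α₂ = α₁·K2/[H⁺] = 0.05038
α₁ + 2α₂ = 1.0388
CA = 1.0388 × 1.61 = 1.67 mmol/kg

CA = 1.67 mmol/kg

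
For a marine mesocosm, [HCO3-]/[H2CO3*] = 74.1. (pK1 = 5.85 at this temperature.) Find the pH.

pH = 7.72

From K1 = [H⁺][HCO3-]/[H2CO3*]:  pH = pK1 + log₁₀([HCO3-]/[H2CO3*])
log₁₀(74.1) = +1.870
pH = 5.85 + (+1.870) = 7.72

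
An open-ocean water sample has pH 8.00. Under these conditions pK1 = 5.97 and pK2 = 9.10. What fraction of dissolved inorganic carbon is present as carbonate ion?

α₂ = 1 / (1 + [H⁺]/K2 + [H⁺]²/(K1K2)) = 1 / (1 + 10^+1.10 + 10^-0.93)
   = 1 / (1 + 12.589 + 0.11749) = 1/13.707 = 0.07296

α₂ = 0.0730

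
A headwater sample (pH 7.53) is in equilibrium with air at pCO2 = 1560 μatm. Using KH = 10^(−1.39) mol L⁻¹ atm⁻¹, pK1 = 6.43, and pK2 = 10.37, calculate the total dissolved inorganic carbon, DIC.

[CO2*] = KH · pCO2 = 10^(−1.39) × 1560×10^-6 = 6.355×10^-5 mol/L
α₀ = 1/(1 + K1/[H⁺] + K1K2/[H⁺]²) = 1/(1 + 10^+1.10 + 10^-1.74) = 0.07349
DIC = [CO2*]/α₀ = 6.355×10^-5 / 0.07349 = 0.865 mmol/L

DIC = 0.865 mmol/L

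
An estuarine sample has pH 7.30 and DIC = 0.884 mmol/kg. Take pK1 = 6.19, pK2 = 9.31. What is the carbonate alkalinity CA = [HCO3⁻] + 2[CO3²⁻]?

CA = [HCO3⁻] + 2[CO3²⁻] = (α₁ + 2α₂)·DIC
At pH 7.30: [H⁺]/K1 = 10^-1.11 = 0.077625, K2/[H⁺] = 10^-2.01 = 0.0097724
α₁ = 1/(1 + 0.077625 + 0.0097724) = 1/1.0874 = 0.9196; α₂ = α₁·K2/[H⁺] = 0.008987
α₁ + 2α₂ = 0.9376
CA = 0.9376 × 0.884 = 0.829 mmol/kg

CA = 0.829 mmol/kg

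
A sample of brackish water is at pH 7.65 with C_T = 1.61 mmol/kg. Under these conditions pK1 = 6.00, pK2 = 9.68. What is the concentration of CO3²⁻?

[CO3²⁻] = 14.6 μmol/kg

α₂ = 1 / (1 + [H⁺]/K2 + [H⁺]²/(K1K2)) = 1 / (1 + 10^+2.03 + 10^+0.38)
   = 1 / (1 + 107.15 + 2.3988) = 1/110.55 = 0.009046
[CO3²⁻] = α₂ × DIC = 0.009046 × 1.61 = 0.0146 mmol/kg = 14.6 μmol/kg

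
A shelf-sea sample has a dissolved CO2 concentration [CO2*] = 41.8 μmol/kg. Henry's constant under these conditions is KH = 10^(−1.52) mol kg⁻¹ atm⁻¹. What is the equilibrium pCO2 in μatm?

pCO2 = 1380 μatm

KH = 10^(−1.52) = 3.020×10^-2 mol kg⁻¹ atm⁻¹
pCO2 = [CO2*]/KH = 41.8×10^-6 / 3.020×10^-2 = 1.38×10^-3 atm = 1380 μatm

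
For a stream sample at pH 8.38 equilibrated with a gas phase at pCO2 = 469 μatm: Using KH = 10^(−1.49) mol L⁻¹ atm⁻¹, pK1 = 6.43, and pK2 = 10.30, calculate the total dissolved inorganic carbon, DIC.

DIC = 1.38 mmol/L

[CO2*] = KH · pCO2 = 10^(−1.49) × 469×10^-6 = 1.518×10^-5 mol/L
α₀ = 1/(1 + K1/[H⁺] + K1K2/[H⁺]²) = 1/(1 + 10^+1.95 + 10^+0.03) = 0.01097
DIC = [CO2*]/α₀ = 1.518×10^-5 / 0.01097 = 1.38 mmol/L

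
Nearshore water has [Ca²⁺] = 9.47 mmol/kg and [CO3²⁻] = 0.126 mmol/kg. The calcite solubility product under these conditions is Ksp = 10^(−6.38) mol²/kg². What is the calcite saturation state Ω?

Ksp = 10^(−6.38) = 4.169×10^-7
Ω = [Ca²⁺][CO3²⁻]/Ksp = (9.47×10^-3)(0.126×10^-3) / 4.169×10^-7 = 2.86

Ω = 2.86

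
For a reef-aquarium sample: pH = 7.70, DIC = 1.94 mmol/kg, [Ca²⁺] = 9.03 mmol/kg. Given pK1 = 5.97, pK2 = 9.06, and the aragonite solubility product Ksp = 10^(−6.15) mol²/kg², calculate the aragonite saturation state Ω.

α₂ = 1 / (1 + [H⁺]/K2 + [H⁺]²/(K1K2)) = 1 / (1 + 10^+1.36 + 10^-0.37)
   = 1 / (1 + 22.909 + 0.42658) = 1/24.335 = 0.04109
[CO3²⁻] = α₂ × DIC = 0.04109 × 1.94 = 0.07972 mmol/kg
Ksp = 10^(−6.15) = 7.079×10^-7
Ω = [Ca²⁺][CO3²⁻]/Ksp = (9.03×10^-3)(7.972×10^-5) / 7.079×10^-7 = 1.02

Ω = 1.02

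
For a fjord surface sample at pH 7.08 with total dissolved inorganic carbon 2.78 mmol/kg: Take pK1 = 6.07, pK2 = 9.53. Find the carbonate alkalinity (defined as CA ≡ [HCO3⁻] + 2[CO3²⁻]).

CA = 2.54 mmol/kg

CA = [HCO3⁻] + 2[CO3²⁻] = (α₁ + 2α₂)·DIC
At pH 7.08: [H⁺]/K1 = 10^-1.01 = 0.097724, K2/[H⁺] = 10^-2.45 = 0.0035481
α₁ = 1/(1 + 0.097724 + 0.0035481) = 1/1.1013 = 0.9080; α₂ = α₁·K2/[H⁺] = 0.003222
α₁ + 2α₂ = 0.9145
CA = 0.9145 × 2.78 = 2.54 mmol/kg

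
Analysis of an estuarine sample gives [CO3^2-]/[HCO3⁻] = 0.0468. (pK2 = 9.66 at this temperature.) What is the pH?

pH = 8.33

From K2 = [H⁺][CO3^2-]/[HCO3⁻]:  pH = pK2 + log₁₀([CO3^2-]/[HCO3⁻])
log₁₀(0.0468) = -1.330
pH = 9.66 + (-1.330) = 8.33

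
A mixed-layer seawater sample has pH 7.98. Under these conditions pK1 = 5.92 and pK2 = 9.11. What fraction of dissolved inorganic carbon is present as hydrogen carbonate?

α₁ = 0.923

α₁ = 1 / (1 + [H⁺]/K1 + K2/[H⁺]) = 1 / (1 + 10^-2.06 + 10^-1.13)
   = 1 / (1 + 0.0087096 + 0.074131) = 1/1.0828 = 0.9235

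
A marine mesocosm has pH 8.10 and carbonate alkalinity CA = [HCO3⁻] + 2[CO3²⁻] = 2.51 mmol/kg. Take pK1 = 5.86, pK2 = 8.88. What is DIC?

CA = [HCO3⁻] + 2[CO3²⁻] = (α₁ + 2α₂)·DIC
At pH 8.10: [H⁺]/K1 = 10^-2.24 = 0.0057544, K2/[H⁺] = 10^-0.78 = 0.16596
α₁ = 1/(1 + 0.0057544 + 0.16596) = 1/1.1717 = 0.8535; α₂ = α₁·K2/[H⁺] = 0.1416
α₁ + 2α₂ = 1.1367
DIC = CA / (α₁ + 2α₂) = 2.51 / 1.1367 = 2.21 mmol/kg

DIC = 2.21 mmol/kg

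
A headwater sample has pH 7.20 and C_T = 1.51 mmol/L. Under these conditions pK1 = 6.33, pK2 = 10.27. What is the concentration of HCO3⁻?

α₁ = 1 / (1 + [H⁺]/K1 + K2/[H⁺]) = 1 / (1 + 10^-0.87 + 10^-3.07)
   = 1 / (1 + 0.13490 + 0.00085114) = 1/1.1357 = 0.8805
[HCO3⁻] = α₁ × DIC = 0.8805 × 1.51 = 1.33 mmol/L

[HCO3⁻] = 1.33 mmol/L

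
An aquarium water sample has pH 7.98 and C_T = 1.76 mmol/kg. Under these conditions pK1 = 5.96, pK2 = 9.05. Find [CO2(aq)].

α₀ = 1 / (1 + K1/[H⁺] + K1K2/[H⁺]²) = 1 / (1 + 10^+2.02 + 10^+0.95)
   = 1 / (1 + 104.71 + 8.9125) = 1/114.63 = 0.008724
[CO2*] = α₀ × DIC = 0.008724 × 1.76 = 0.0154 mmol/kg = 15.4 μmol/kg

[CO2*] = 15.4 μmol/kg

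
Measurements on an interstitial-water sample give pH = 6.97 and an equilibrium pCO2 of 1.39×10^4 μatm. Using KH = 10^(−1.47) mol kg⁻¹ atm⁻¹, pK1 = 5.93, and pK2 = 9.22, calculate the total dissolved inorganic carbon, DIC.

DIC = 5.66 mmol/kg

[CO2*] = KH · pCO2 = 10^(−1.47) × 1.39×10^4×10^-6 = 4.710×10^-4 mol/kg
α₀ = 1/(1 + K1/[H⁺] + K1K2/[H⁺]²) = 1/(1 + 10^+1.04 + 10^-1.21) = 0.08315
DIC = [CO2*]/α₀ = 4.710×10^-4 / 0.08315 = 5.66 mmol/kg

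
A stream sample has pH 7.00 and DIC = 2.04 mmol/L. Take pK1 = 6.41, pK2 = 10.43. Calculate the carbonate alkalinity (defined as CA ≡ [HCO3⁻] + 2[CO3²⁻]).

CA = [HCO3⁻] + 2[CO3²⁻] = (α₁ + 2α₂)·DIC
At pH 7.00: [H⁺]/K1 = 10^-0.59 = 0.25704, K2/[H⁺] = 10^-3.43 = 0.00037154
α₁ = 1/(1 + 0.25704 + 0.00037154) = 1/1.2574 = 0.7953; α₂ = α₁·K2/[H⁺] = 0.0002955
α₁ + 2α₂ = 0.7959
CA = 0.7959 × 2.04 = 1.62 mmol/L

CA = 1.62 mmol/L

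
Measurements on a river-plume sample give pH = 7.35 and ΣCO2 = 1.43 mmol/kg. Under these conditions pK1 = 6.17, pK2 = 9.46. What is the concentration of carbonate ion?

[CO3²⁻] = 10.3 μmol/kg

α₂ = 1 / (1 + [H⁺]/K2 + [H⁺]²/(K1K2)) = 1 / (1 + 10^+2.11 + 10^+0.93)
   = 1 / (1 + 128.82 + 8.5114) = 1/138.34 = 0.007229
[CO3²⁻] = α₂ × DIC = 0.007229 × 1.43 = 0.0103 mmol/kg = 10.3 μmol/kg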